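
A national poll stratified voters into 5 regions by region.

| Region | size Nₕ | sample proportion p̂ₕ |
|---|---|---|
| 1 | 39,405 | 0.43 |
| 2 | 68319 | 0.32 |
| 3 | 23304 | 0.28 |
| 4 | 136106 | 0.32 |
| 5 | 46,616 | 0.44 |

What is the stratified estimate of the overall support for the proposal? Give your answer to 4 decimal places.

N = 39405 + 68319 + 23304 + 136106 + 46616 = 313750.
Overall proportion = Σ (Nₕ/N)·p̂ₕ.
Σ Nₕp̂ₕ = 16944.15 + 21862.08 + 6525.12 + 43553.92 + 20511.04 = 109396.31.
109396.31 / 313750 = 0.348673... → 0.3487.

0.3487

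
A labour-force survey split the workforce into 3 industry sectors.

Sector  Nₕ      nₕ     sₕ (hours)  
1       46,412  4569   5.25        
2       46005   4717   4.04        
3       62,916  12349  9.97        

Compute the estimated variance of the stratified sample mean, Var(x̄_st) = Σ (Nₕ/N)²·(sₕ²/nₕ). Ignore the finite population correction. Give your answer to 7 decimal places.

N = 155333. Term for each stratum: Wₕ²sₕ²/nₕ.
Var(x̄_st) = 0.0005385556 + 0.0003035145 + 0.0013205452 = 0.0021626153 → 0.0021626.

0.0021626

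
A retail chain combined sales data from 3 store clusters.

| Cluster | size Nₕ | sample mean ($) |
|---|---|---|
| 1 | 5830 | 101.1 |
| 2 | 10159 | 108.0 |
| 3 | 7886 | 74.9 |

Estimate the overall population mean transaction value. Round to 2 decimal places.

N = 5830 + 10159 + 7886 = 23875.
The stratified mean weights each stratum mean by its population share Nₕ/N.
Σ Nₕx̄ₕ = 5830·101.1 + 10159·108.0 + 7886·74.9 = 589413 + 1097172 + 590661.4 = 2277246.4.
Divide by N: 2277246.4 / 23875 = 95.3820... → 95.38.

95.38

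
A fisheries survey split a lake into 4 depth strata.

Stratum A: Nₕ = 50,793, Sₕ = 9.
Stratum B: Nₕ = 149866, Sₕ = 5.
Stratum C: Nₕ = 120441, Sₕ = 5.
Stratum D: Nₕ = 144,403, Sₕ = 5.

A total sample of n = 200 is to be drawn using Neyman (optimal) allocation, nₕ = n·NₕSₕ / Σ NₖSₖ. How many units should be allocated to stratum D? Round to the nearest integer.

Σ NₕSₕ = 50793·9 + 149866·5 + 120441·5 + 144403·5 = 2530687.
Share for D: 722015/2530687 = 0.28530.
n_D = 200 × 0.28530 = 57.061... → 57.

57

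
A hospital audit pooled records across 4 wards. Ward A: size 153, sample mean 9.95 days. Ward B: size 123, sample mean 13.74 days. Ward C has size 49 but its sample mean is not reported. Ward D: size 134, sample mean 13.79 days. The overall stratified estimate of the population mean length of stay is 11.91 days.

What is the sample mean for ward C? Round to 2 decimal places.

N = 153 + 123 + 49 + 134 = 459.
Overall total = μ·N = 11.91·459 = 5466.69.
Subtract the known strata: 153·9.95 + 123·13.74 + 134·13.79 = 5060.23.
Remaining total for ward C: 5466.69 − 5060.23 = 406.46.
Divide by its size: 406.46 / 49 = 8.2951... → 8.30.

8.30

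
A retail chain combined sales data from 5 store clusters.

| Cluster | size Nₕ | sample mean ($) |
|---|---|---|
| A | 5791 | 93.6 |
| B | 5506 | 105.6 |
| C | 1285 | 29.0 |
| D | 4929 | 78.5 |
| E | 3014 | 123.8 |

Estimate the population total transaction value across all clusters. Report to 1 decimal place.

Estimate total by summing Nₕ·x̄ₕ over strata.
5791·93.6 + 5506·105.6 + 1285·29.0 + 4929·78.5 + 3014·123.8 = 542037.6 + 581433.6 + 37265 + 386926.5 + 373133.2 = 1920795.9.

1920795.9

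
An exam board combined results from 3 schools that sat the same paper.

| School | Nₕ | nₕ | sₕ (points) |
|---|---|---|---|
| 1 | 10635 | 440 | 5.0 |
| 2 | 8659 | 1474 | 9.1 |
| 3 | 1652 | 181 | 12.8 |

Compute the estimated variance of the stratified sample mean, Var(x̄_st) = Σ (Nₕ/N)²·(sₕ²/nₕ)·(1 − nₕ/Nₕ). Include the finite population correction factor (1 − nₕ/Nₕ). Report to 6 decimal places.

0.027022

N = 20946. Term for each stratum: Wₕ²sₕ²/nₕ·(1−nₕ/Nₕ).
Var(x̄_st) = 0.014041382 + 0.007966684 + 0.005013741 = 0.027021807 → 0.027022.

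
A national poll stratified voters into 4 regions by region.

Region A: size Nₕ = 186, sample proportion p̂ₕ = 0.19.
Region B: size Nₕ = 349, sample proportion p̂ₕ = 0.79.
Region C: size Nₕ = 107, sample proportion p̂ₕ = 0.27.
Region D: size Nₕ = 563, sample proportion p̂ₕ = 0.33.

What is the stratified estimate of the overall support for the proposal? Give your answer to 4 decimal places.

0.4363

N = 186 + 349 + 107 + 563 = 1205.
Overall proportion = Σ (Nₕ/N)·p̂ₕ.
Σ Nₕp̂ₕ = 35.34 + 275.71 + 28.89 + 185.79 = 525.73.
525.73 / 1205 = 0.436290... → 0.4363.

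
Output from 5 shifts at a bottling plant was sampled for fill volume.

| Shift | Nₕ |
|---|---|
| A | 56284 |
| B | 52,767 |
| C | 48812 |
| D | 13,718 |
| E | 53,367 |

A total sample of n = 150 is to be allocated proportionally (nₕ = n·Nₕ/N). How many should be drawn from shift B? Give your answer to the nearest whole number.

35

N = 56284 + 52767 + 48812 + 13718 + 53367 = 224948.
n_B = 150·52767/224948 = 35.186... → 35.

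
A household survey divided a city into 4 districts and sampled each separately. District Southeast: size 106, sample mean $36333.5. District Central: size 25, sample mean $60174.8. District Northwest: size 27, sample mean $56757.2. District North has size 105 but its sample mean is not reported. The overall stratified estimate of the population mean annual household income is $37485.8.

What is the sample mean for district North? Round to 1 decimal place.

28291.4

Σ Nₕx̄ₕ = N·μ, so 105·x̄_North = 263·37485.8 − (106·36333.5 + 25·60174.8 + 27·56757.2).
= 9858765.4 − 6888165.4 = 2970600.
x̄_North = 2970600 / 105 = 28291.429... → 28291.4.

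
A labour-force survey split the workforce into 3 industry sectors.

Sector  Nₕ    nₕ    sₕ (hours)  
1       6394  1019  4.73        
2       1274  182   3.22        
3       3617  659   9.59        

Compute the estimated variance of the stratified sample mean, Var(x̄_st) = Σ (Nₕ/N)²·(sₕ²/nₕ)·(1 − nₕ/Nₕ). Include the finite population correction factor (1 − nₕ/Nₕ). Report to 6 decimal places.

N = 11285; Wₕ = Nₕ/N.
sector 1: (6394/11285)²·4.73²/1019·(1 − 1019/6394) = 0.005925105
sector 2: (1274/11285)²·3.22²/182·(1 − 182/1274) = 0.000622342
sector 3: (3617/11285)²·9.59²/659·(1 − 659/3617) = 0.011724528
Sum = 0.018271975 → 0.018272.

0.018272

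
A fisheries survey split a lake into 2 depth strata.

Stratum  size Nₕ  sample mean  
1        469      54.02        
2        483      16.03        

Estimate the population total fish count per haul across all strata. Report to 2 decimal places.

Population total = Σ Nₕ·x̄ₕ (each stratum's size times its mean).
469·54.02 + 483·16.03 = 25335.38 + 7742.49 = 33077.87.

33077.87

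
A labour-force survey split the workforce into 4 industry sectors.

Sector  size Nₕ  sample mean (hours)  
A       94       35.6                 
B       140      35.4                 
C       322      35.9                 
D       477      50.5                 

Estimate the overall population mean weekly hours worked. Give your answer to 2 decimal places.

x̄_st = (Σ Nₕx̄ₕ) / (Σ Nₕ) = (94·35.6 + 140·35.4 + 322·35.9 + 477·50.5) / 1033
= 43950.7 / 1033 = 42.5467... → 42.55.

42.55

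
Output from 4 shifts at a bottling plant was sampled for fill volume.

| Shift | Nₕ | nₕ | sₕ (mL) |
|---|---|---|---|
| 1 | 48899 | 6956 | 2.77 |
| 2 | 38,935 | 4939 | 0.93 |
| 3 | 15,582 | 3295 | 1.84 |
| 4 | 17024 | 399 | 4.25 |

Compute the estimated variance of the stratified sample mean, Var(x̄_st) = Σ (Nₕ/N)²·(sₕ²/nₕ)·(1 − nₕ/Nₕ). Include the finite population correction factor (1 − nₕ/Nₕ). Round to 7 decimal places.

N = 120440; Wₕ = Nₕ/N.
shift 1: (48899/120440)²·2.77²/6956·(1 − 6956/48899) = 0.0001559617
shift 2: (38935/120440)²·0.93²/4939·(1 − 4939/38935) = 0.0000159791
shift 3: (15582/120440)²·1.84²/3295·(1 − 3295/15582) = 0.0000135615
shift 4: (17024/120440)²·4.25²/399·(1 − 399/17024) = 0.0008832563
Sum = 0.0010687586 → 0.0010688.

0.0010688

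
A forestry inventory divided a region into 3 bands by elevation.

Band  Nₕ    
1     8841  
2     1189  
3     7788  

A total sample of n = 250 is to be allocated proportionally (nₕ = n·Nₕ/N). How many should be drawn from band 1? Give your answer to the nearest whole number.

Share of band 1 = 8841/17818 = 0.49618.
Allocate 250 × 0.49618 = 124.046... → 124.

124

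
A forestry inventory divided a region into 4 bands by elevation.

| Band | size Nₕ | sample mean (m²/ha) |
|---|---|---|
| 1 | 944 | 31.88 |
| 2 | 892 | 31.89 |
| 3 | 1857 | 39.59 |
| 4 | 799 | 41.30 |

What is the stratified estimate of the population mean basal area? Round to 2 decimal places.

36.74

N = 944 + 892 + 1857 + 799 = 4492.
Overall mean = Σ (Nₕ/N)·x̄ₕ — weight by population share, not a simple average.
Σ Nₕx̄ₕ = 944·31.88 + 892·31.89 + 1857·39.59 + 799·41.30 = 30094.72 + 28445.88 + 73518.63 + 32998.7 = 165057.93.
Divide by N: 165057.93 / 4492 = 36.7449... → 36.74.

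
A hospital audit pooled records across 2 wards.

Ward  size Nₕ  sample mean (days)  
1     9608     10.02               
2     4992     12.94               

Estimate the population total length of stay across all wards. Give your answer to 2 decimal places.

Estimate total by summing Nₕ·x̄ₕ over strata.
9608·10.02 + 4992·12.94 = 96272.16 + 64596.48 = 160868.64.

160868.64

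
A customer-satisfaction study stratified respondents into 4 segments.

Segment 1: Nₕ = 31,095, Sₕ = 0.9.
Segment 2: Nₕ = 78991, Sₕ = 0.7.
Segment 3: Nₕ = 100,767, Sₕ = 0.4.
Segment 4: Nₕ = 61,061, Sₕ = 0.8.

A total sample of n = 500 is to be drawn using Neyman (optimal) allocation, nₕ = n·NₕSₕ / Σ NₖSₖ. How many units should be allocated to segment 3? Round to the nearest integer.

117

1: NₕSₕ = 31095·0.9 = 27985.5
2: NₕSₕ = 78991·0.7 = 55293.7
3: NₕSₕ = 100767·0.4 = 40306.8
4: NₕSₕ = 61061·0.8 = 48848.8
Σ NₕSₕ = 172434.8.
n_3 = 500·40306.8/172434.8 = 116.875... → 117.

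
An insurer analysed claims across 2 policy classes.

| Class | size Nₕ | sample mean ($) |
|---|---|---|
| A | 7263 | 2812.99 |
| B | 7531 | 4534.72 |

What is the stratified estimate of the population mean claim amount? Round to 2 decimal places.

N = 14794; weights Wₕ = Nₕ/N = (0.4909, 0.5091).
x̄_st = Σ Wₕ·x̄ₕ = 0.4909·2812.99 + 0.5091·4534.72 ≈ 3689.4500...
→ 3689.45.

3689.45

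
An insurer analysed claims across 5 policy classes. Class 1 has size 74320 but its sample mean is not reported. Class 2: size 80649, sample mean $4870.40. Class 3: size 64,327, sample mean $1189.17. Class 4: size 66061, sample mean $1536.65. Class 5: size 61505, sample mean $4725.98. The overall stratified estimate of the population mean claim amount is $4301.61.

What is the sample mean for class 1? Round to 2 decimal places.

N = 74320 + 80649 + 64327 + 66061 + 61505 = 346862.
Overall total = μ·N = 4301.61·346862 = 1492065047.82.
Subtract the known strata: 80649·4870.40 + 64327·1189.17 + 66061·1536.65 + 61505·4725.98 = 861472663.74.
Remaining total for class 1: 1492065047.82 − 861472663.74 = 630592384.08.
Divide by its size: 630592384.08 / 74320 = 8484.8276... → 8484.83.

8484.83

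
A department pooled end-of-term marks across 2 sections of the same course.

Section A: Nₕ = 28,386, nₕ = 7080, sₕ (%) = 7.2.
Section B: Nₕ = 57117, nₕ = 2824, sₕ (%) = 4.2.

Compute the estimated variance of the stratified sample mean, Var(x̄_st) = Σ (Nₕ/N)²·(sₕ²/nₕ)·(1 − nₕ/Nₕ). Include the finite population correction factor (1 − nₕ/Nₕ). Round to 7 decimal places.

N = 85503; Wₕ = Nₕ/N.
section A: (28386/85503)²·7.2²/7080·(1 − 7080/28386) = 0.0006057245
section B: (57117/85503)²·4.2²/2824·(1 − 2824/57117) = 0.0026496006
Sum = 0.0032553251 → 0.0032553.

0.0032553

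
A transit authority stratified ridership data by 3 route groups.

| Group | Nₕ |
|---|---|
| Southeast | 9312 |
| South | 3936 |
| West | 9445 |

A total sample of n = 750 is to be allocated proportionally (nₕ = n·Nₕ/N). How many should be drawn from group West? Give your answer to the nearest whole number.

N = 9312 + 3936 + 9445 = 22693.
n_West = 750·9445/22693 = 312.156... → 312.

312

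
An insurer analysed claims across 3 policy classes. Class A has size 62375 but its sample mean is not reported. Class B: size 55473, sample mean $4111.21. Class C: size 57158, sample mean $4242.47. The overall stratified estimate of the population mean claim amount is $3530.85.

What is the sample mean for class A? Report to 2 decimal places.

2362.61

N = 62375 + 55473 + 57158 = 175006.
Overall total = μ·N = 3530.85·175006 = 617919935.1.
Subtract the known strata: 55473·4111.21 + 57158·4242.47 = 470552252.59.
Remaining total for class A: 617919935.1 − 470552252.59 = 147367682.51.
Divide by its size: 147367682.51 / 62375 = 2362.6081... → 2362.61.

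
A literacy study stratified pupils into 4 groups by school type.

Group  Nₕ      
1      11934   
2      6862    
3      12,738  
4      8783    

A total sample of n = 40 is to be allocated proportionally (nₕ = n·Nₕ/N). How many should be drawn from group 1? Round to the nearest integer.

N = 11934 + 6862 + 12738 + 8783 = 40317.
n_1 = 40·11934/40317 = 11.840... → 12.

12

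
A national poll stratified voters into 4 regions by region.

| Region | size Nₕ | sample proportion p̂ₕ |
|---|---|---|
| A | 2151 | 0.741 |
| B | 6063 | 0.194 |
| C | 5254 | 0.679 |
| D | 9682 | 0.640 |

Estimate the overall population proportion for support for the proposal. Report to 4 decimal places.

0.5414

N = 2151 + 6063 + 5254 + 9682 = 23150.
Overall proportion = Σ (Nₕ/N)·p̂ₕ.
Σ Nₕp̂ₕ = 1593.891 + 1176.222 + 3567.466 + 6196.48 = 12534.059.
12534.059 / 23150 = 0.541428... → 0.5414.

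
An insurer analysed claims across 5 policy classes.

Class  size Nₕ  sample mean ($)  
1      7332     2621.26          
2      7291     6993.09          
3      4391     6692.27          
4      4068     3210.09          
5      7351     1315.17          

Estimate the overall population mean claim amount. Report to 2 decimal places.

x̄_st = (Σ Nₕx̄ₕ) / (Σ Nₕ) = (7332·2621.26 + 7291·6993.09 + 4391·6692.27 + 4068·3210.09 + 7351·1315.17) / 30433
= 122317915.87 / 30433 = 4019.2526... → 4019.25.

4019.25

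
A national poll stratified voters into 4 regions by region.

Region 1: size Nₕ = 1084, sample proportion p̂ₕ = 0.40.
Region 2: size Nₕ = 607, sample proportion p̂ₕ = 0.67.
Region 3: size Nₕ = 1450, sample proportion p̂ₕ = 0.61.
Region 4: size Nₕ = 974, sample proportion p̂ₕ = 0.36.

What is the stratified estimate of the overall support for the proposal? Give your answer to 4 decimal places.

0.5044

N = 1084 + 607 + 1450 + 974 = 4115.
Overall proportion = Σ (Nₕ/N)·p̂ₕ.
Σ Nₕp̂ₕ = 433.6 + 406.69 + 884.5 + 350.64 = 2075.43.
2075.43 / 4115 = 0.504357... → 0.5044.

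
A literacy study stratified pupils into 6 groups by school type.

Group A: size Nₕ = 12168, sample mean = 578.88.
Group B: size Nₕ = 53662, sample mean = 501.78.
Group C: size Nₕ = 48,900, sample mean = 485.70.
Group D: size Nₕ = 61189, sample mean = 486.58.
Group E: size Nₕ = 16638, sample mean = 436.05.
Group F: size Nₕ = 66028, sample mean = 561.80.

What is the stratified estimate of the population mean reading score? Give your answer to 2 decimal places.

N = 12168 + 53662 + 48900 + 61189 + 16638 + 66028 = 258585.
Overall mean = Σ (Nₕ/N)·x̄ₕ — weight by population share, not a simple average.
Σ Nₕx̄ₕ = 12168·578.88 + 53662·501.78 + 48900·485.70 + 61189·486.58 + 16638·436.05 + 66028·561.80 = 7043811.84 + 26926518.36 + 23750730 + 29773343.62 + 7254999.9 + 37094530.4 = 131843934.12.
Divide by N: 131843934.12 / 258585 = 509.8669... → 509.87.

509.87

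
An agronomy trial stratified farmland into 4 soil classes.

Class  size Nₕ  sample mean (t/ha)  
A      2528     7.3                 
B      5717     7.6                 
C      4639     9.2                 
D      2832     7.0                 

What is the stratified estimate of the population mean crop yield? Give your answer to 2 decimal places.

7.92

N = 2528 + 5717 + 4639 + 2832 = 15716.
The stratified mean weights each stratum mean by its population share Nₕ/N.
Σ Nₕx̄ₕ = 2528·7.3 + 5717·7.6 + 4639·9.2 + 2832·7.0 = 18454.4 + 43449.2 + 42678.8 + 19824 = 124406.4.
Divide by N: 124406.4 / 15716 = 7.9159... → 7.92.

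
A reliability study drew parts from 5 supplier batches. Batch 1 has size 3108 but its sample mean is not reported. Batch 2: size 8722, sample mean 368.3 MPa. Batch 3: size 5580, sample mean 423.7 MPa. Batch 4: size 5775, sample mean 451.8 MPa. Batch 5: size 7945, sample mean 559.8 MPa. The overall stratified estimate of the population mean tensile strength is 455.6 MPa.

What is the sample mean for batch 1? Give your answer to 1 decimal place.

498.6

N = 3108 + 8722 + 5580 + 5775 + 7945 = 31130.
Overall total = μ·N = 455.6·31130 = 14182828.
Subtract the known strata: 8722·368.3 + 5580·423.7 + 5775·451.8 + 7945·559.8 = 12633314.6.
Remaining total for batch 1: 14182828 − 12633314.6 = 1549513.4.
Divide by its size: 1549513.4 / 3108 = 498.556... → 498.6.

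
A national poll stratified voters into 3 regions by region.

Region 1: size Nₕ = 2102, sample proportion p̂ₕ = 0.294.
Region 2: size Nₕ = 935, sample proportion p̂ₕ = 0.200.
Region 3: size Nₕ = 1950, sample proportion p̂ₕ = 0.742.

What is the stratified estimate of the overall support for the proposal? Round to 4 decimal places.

Wₕ = Nₕ/N with N = 4987: 0.4215, 0.1875, 0.3910.
p̂_st = 0.4215·0.294 + 0.1875·0.200 + 0.3910·0.742 ≈ 0.451552... → 0.4516.

0.4516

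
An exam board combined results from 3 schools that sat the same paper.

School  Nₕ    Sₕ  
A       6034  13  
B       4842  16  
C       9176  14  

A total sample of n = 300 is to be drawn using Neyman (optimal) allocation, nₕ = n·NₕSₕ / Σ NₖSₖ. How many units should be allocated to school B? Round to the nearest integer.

82

Σ NₕSₕ = 6034·13 + 4842·16 + 9176·14 = 284378.
Share for B: 77472/284378 = 0.27243.
n_B = 300 × 0.27243 = 81.728... → 82.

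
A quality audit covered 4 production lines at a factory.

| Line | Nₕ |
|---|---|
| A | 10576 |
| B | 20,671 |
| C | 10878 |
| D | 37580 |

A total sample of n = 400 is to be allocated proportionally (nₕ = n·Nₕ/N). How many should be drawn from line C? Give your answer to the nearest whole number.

Share of line C = 10878/79705 = 0.13648.
Allocate 400 × 0.13648 = 54.591... → 55.

55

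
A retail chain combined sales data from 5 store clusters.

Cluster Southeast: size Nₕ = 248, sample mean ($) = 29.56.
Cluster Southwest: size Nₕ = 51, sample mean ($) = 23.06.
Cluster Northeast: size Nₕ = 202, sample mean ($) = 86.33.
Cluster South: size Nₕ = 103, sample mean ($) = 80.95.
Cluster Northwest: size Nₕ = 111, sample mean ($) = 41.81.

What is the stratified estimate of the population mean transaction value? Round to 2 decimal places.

x̄_st = (Σ Nₕx̄ₕ) / (Σ Nₕ) = (248·29.56 + 51·23.06 + 202·86.33 + 103·80.95 + 111·41.81) / 715
= 38924.36 / 715 = 54.4397... → 54.44.

54.44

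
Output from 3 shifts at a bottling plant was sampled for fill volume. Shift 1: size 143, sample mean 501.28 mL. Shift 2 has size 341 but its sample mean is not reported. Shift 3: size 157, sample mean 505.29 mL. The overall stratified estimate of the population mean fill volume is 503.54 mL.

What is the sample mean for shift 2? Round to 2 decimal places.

503.68

Σ Nₕx̄ₕ = N·μ, so 341·x̄_2 = 641·503.54 − (143·501.28 + 157·505.29).
= 322769.14 − 151013.57 = 171755.57.
x̄_2 = 171755.57 / 341 = 503.6820... → 503.68.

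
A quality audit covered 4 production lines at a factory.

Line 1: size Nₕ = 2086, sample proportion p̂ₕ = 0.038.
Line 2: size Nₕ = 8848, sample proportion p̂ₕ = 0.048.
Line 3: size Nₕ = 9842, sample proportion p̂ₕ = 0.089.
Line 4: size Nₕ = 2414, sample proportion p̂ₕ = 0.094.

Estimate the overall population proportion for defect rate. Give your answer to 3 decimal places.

0.069

N = 2086 + 8848 + 9842 + 2414 = 23190.
Overall proportion = Σ (Nₕ/N)·p̂ₕ.
Σ Nₕp̂ₕ = 79.268 + 424.704 + 875.938 + 226.916 = 1606.826.
1606.826 / 23190 = 0.06929... → 0.069.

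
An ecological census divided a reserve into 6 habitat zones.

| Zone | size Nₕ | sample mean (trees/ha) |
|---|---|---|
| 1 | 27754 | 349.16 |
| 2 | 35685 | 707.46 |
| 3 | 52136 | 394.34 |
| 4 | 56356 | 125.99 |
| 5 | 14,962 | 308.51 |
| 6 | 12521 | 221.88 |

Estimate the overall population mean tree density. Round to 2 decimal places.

N = 27754 + 35685 + 52136 + 56356 + 14962 + 12521 = 199414.
Weight each subgroup mean by Nₕ/N and sum.
Σ Nₕx̄ₕ = 27754·349.16 + 35685·707.46 + 52136·394.34 + 56356·125.99 + 14962·308.51 + 12521·221.88 = 9690586.64 + 25245710.1 + 20559310.24 + 7100292.44 + 4615926.62 + 2778159.48 = 69989985.52.
Divide by N: 69989985.52 / 199414 = 350.9783... → 350.98.

350.98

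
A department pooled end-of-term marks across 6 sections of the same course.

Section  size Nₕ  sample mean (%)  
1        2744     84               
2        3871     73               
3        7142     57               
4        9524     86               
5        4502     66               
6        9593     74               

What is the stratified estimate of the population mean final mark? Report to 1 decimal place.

73.5

x̄_st = (Σ Nₕx̄ₕ) / (Σ Nₕ) = (2744·84 + 3871·73 + 7142·57 + 9524·86 + 4502·66 + 9593·74) / 37376
= 2746251 / 37376 = 73.476... → 73.5.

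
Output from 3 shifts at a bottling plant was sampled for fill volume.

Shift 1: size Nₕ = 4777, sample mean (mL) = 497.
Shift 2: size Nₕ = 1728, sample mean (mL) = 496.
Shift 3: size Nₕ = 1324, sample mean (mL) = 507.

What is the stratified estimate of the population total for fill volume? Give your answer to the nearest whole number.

3902525

1: 4777·497 = 2374169
2: 1728·496 = 857088
3: 1324·507 = 671268
τ̂ = Σ Nₕx̄ₕ = 3902525.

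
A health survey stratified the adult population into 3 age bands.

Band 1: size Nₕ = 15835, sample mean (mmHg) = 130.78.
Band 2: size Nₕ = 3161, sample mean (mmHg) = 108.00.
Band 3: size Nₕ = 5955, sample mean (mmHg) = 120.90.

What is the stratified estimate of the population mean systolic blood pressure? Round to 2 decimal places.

x̄_st = (Σ Nₕx̄ₕ) / (Σ Nₕ) = (15835·130.78 + 3161·108.00 + 5955·120.90) / 24951
= 3132248.8 / 24951 = 125.5360... → 125.54.

125.54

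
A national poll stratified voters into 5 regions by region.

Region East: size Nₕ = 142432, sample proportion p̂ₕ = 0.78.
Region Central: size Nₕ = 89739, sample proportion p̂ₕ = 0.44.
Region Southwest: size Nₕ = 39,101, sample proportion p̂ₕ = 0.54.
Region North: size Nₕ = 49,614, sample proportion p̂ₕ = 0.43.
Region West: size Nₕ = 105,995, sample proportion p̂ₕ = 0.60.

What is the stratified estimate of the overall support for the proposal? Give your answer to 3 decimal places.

0.601

Wₕ = Nₕ/N with N = 426881: 0.3337, 0.2102, 0.0916, 0.1162, 0.2483.
p̂_st = 0.3337·0.78 + 0.2102·0.44 + 0.0916·0.54 + 0.1162·0.43 + 0.2483·0.60 ≈ 0.60117... → 0.601.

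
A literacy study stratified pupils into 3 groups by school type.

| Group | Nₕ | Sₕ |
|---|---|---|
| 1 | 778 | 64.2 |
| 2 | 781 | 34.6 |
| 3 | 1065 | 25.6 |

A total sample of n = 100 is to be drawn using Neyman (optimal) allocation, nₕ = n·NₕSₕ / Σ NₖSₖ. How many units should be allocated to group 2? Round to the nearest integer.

1: NₕSₕ = 778·64.2 = 49947.6
2: NₕSₕ = 781·34.6 = 27022.6
3: NₕSₕ = 1065·25.6 = 27264
Σ NₕSₕ = 104234.2.
n_2 = 100·27022.6/104234.2 = 25.925... → 26.

26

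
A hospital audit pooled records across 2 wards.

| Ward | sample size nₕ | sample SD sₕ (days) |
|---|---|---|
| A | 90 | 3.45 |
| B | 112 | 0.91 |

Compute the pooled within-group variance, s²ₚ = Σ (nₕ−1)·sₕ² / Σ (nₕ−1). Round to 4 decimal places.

A: (90−1)·3.45² = 89·11.9025 = 1059.3225
B: (112−1)·0.91² = 111·0.8281 = 91.9191
Numerator = 1151.2416; denominator = Σ(nₕ−1) = 200.
s²ₚ = 1151.2416/200 = 5.756208 → 5.7562.

5.7562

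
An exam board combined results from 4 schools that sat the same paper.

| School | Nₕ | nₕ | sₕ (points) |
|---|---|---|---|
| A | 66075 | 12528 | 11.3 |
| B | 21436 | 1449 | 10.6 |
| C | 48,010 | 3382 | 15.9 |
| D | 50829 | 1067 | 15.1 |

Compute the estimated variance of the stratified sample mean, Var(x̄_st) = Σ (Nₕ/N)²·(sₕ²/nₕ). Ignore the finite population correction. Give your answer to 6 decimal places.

0.023168

N = 186350. Term for each stratum: Wₕ²sₕ²/nₕ.
Var(x̄_st) = 0.001281418 + 0.001026058 + 0.004961640 + 0.015898414 = 0.023167530 → 0.023168.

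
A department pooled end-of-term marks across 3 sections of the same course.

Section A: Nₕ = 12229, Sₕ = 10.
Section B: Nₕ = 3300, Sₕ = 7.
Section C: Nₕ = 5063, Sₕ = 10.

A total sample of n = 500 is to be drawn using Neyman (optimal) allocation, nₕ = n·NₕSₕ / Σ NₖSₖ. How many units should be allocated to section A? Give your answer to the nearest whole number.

A: NₕSₕ = 12229·10 = 122290
B: NₕSₕ = 3300·7 = 23100
C: NₕSₕ = 5063·10 = 50630
Σ NₕSₕ = 196020.
n_A = 500·122290/196020 = 311.932... → 312.

312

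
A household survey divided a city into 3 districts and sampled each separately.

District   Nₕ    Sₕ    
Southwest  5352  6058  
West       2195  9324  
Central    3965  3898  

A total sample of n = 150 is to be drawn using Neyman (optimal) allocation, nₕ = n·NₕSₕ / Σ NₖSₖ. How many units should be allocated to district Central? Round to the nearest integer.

Σ NₕSₕ = 5352·6058 + 2195·9324 + 3965·3898 = 68344166.
Share for Central: 15455570/68344166 = 0.22614.
n_Central = 150 × 0.22614 = 33.921... → 34.

34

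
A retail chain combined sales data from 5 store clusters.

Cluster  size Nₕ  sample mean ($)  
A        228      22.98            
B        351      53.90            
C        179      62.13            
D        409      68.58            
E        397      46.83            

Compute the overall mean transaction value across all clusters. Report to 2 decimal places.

52.38

N = 1564; weights Wₕ = Nₕ/N = (0.1458, 0.2244, 0.1145, 0.2615, 0.2538).
x̄_st = Σ Wₕ·x̄ₕ = 0.1458·22.98 + 0.2244·53.90 + 0.1145·62.13 + 0.2615·68.58 + 0.2538·46.83 ≈ 52.3787...
→ 52.38.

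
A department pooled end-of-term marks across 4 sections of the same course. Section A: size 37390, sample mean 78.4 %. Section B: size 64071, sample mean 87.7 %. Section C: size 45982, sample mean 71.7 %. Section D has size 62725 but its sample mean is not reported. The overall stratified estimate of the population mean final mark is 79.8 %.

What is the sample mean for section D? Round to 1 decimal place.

Σ Nₕx̄ₕ = N·μ, so 62725·x̄_D = 210168·79.8 − (37390·78.4 + 64071·87.7 + 45982·71.7).
= 16771406.4 − 11847312.1 = 4924094.3.
x̄_D = 4924094.3 / 62725 = 78.503... → 78.5.

78.5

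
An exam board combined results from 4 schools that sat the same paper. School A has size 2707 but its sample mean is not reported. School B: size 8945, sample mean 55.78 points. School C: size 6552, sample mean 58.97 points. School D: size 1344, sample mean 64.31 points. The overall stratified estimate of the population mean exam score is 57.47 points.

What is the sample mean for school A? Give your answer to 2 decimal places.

56.03

N = 2707 + 8945 + 6552 + 1344 = 19548.
Overall total = μ·N = 57.47·19548 = 1123423.56.
Subtract the known strata: 8945·55.78 + 6552·58.97 + 1344·64.31 = 971756.18.
Remaining total for school A: 1123423.56 − 971756.18 = 151667.38.
Divide by its size: 151667.38 / 2707 = 56.0278... → 56.03.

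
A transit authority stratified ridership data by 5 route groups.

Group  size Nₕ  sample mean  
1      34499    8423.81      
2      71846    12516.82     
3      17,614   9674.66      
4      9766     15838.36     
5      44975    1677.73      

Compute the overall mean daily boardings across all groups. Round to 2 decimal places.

8900.05

x̄_st = (Σ Nₕx̄ₕ) / (Σ Nₕ) = (34499·8423.81 + 71846·12516.82 + 17614·9674.66 + 9766·15838.36 + 44975·1677.73) / 178700
= 1590439262.66 / 178700 = 8900.0518... → 8900.05.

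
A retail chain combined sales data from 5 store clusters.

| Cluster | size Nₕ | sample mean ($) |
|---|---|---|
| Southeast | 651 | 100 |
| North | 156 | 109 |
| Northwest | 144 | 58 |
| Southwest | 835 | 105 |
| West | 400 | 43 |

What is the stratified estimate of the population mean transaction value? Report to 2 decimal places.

89.36

N = 651 + 156 + 144 + 835 + 400 = 2186.
The stratified mean weights each stratum mean by its population share Nₕ/N.
Σ Nₕx̄ₕ = 651·100 + 156·109 + 144·58 + 835·105 + 400·43 = 65100 + 17004 + 8352 + 87675 + 17200 = 195331.
Divide by N: 195331 / 2186 = 89.3554... → 89.36.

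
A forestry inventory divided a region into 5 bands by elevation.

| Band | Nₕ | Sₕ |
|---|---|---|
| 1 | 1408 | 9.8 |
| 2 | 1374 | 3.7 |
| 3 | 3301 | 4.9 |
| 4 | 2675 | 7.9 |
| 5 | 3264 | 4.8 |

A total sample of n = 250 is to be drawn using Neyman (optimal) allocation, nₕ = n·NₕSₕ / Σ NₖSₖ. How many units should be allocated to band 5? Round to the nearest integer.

Σ NₕSₕ = 1408·9.8 + 1374·3.7 + 3301·4.9 + 2675·7.9 + 3264·4.8 = 71856.8.
Share for 5: 15667.2/71856.8 = 0.21803.
n_5 = 250 × 0.21803 = 54.508... → 55.

55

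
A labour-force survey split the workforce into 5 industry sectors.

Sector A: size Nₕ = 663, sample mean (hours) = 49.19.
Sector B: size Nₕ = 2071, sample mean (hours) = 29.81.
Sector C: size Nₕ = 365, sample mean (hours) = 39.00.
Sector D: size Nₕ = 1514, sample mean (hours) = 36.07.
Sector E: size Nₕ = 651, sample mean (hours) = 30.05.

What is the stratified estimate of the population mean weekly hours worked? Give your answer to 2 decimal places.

34.72

x̄_st = (Σ Nₕx̄ₕ) / (Σ Nₕ) = (663·49.19 + 2071·29.81 + 365·39.00 + 1514·36.07 + 651·30.05) / 5264
= 182757.01 / 5264 = 34.7183... → 34.72.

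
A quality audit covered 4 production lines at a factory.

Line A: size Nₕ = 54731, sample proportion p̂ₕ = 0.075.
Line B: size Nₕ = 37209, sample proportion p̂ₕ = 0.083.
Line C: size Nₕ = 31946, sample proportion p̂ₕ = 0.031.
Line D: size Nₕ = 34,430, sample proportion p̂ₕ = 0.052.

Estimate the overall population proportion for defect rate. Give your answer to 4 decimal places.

N = 54731 + 37209 + 31946 + 34430 = 158316.
Overall proportion = Σ (Nₕ/N)·p̂ₕ.
Σ Nₕp̂ₕ = 4104.825 + 3088.347 + 990.326 + 1790.36 = 9973.858.
9973.858 / 158316 = 0.063000... → 0.0630.

0.0630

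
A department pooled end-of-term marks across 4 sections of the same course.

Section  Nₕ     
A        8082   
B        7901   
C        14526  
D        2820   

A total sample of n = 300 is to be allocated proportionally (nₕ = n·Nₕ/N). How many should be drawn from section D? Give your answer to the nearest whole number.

Share of section D = 2820/33329 = 0.08461.
Allocate 300 × 0.08461 = 25.383... → 25.

25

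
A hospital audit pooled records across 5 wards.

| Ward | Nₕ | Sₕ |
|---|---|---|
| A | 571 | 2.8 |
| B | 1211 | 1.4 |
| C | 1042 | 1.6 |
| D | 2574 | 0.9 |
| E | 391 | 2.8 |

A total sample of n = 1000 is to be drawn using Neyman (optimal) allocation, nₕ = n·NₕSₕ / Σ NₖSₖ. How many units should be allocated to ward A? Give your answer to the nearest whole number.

A: NₕSₕ = 571·2.8 = 1598.8
B: NₕSₕ = 1211·1.4 = 1695.4
C: NₕSₕ = 1042·1.6 = 1667.2
D: NₕSₕ = 2574·0.9 = 2316.6
E: NₕSₕ = 391·2.8 = 1094.8
Σ NₕSₕ = 8372.8.
n_A = 1000·1598.8/8372.8 = 190.952... → 191.

191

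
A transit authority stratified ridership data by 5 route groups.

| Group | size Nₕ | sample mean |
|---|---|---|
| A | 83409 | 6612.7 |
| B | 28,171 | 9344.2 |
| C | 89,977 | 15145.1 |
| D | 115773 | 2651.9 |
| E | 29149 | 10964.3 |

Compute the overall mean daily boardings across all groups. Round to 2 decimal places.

x̄_st = (Σ Nₕx̄ₕ) / (Σ Nₕ) = (83409·6612.7 + 28171·9344.2 + 89977·15145.1 + 115773·2651.9 + 29149·10964.3) / 346479
= 2804121614.6 / 346479 = 8093.1936... → 8093.19.

8093.19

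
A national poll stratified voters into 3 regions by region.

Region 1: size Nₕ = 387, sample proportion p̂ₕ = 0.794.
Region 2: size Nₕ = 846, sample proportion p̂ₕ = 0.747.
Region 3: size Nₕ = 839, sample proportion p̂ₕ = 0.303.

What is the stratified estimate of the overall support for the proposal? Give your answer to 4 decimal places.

N = 387 + 846 + 839 = 2072.
Overall proportion = Σ (Nₕ/N)·p̂ₕ.
Σ Nₕp̂ₕ = 307.278 + 631.962 + 254.217 = 1193.457.
1193.457 / 2072 = 0.575993... → 0.5760.

0.5760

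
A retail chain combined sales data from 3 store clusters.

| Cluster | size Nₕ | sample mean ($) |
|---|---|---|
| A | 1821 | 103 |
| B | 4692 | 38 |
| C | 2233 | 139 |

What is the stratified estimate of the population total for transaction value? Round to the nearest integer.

A: 1821·103 = 187563
B: 4692·38 = 178296
C: 2233·139 = 310387
τ̂ = Σ Nₕx̄ₕ = 676246.

676246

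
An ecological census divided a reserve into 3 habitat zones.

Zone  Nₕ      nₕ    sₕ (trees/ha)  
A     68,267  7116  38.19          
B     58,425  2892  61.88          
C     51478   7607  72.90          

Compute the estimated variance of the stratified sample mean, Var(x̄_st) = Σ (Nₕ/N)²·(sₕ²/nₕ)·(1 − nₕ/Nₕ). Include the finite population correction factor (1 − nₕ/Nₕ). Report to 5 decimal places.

0.21198

N = 178170. Term for each stratum: Wₕ²sₕ²/nₕ·(1−nₕ/Nₕ).
Var(x̄_st) = 0.02695309 + 0.13532655 + 0.04970175 = 0.21198139 → 0.21198.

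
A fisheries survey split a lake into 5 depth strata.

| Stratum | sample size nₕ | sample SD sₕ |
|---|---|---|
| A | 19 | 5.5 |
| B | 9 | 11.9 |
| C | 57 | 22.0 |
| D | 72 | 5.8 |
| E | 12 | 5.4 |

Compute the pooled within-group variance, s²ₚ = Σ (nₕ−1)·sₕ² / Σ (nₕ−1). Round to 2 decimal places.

192.02

Degrees of freedom: 18 + 8 + 56 + 71 + 11 = 164.
Σ(nₕ−1)sₕ² = 18·30.25 + 8·141.61 + 56·484 + 71·33.64 + 11·29.16 = 31490.58.
s²ₚ = 31490.58 / 164 = 192.0157... → 192.02.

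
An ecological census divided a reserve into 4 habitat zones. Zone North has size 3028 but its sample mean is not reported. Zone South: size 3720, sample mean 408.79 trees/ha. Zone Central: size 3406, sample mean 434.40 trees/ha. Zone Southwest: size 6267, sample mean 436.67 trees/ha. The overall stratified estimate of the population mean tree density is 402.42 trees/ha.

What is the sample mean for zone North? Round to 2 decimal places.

Σ Nₕx̄ₕ = N·μ, so 3028·x̄_North = 16421·402.42 − (3720·408.79 + 3406·434.40 + 6267·436.67).
= 6608138.82 − 5736876.09 = 871262.73.
x̄_North = 871262.73 / 3028 = 287.7354... → 287.74.

287.74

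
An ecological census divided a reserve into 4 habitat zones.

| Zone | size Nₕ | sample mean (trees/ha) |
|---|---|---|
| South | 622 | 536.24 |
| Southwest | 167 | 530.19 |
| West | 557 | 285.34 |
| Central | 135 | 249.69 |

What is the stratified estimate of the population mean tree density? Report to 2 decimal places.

N = 622 + 167 + 557 + 135 = 1481.
Overall mean = Σ (Nₕ/N)·x̄ₕ — weight by population share, not a simple average.
Σ Nₕx̄ₕ = 622·536.24 + 167·530.19 + 557·285.34 + 135·249.69 = 333541.28 + 88541.73 + 158934.38 + 33708.15 = 614725.54.
Divide by N: 614725.54 / 1481 = 415.0746... → 415.07.

415.07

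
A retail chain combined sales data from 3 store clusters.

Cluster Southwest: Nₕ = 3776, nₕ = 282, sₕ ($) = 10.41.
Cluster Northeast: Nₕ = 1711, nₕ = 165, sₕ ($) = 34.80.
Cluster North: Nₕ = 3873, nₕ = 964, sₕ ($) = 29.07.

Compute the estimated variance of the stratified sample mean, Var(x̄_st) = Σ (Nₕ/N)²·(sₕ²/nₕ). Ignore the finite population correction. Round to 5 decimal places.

N = 9360. Term for each stratum: Wₕ²sₕ²/nₕ.
Var(x̄_st) = 0.06254097 + 0.24525782 + 0.15009158 = 0.45789037 → 0.45789.

0.45789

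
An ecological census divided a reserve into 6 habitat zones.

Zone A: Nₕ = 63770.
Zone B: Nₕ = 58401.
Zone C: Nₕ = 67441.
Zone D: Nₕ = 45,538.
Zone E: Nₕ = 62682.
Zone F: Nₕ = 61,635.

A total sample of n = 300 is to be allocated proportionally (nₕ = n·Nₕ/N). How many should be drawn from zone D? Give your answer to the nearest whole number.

38

Share of zone D = 45538/359467 = 0.12668.
Allocate 300 × 0.12668 = 38.005... → 38.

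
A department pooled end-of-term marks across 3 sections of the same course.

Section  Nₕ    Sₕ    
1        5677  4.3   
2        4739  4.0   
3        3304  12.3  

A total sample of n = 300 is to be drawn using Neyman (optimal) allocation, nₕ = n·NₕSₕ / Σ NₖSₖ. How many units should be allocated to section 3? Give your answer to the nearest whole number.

145

Σ NₕSₕ = 5677·4.3 + 4739·4.0 + 3304·12.3 = 84006.3.
Share for 3: 40639.2/84006.3 = 0.48376.
n_3 = 300 × 0.48376 = 145.129... → 145.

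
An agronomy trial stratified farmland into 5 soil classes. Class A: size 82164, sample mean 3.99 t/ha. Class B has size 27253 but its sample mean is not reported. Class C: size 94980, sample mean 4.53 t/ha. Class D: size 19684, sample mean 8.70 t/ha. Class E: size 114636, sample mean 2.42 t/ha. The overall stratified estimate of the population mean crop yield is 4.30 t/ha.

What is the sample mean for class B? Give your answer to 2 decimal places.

9.16

N = 82164 + 27253 + 94980 + 19684 + 114636 = 338717.
Overall total = μ·N = 4.30·338717 = 1456483.1.
Subtract the known strata: 82164·3.99 + 94980·4.53 + 19684·8.70 + 114636·2.42 = 1206763.68.
Remaining total for class B: 1456483.1 − 1206763.68 = 249719.42.
Divide by its size: 249719.42 / 27253 = 9.1630... → 9.16.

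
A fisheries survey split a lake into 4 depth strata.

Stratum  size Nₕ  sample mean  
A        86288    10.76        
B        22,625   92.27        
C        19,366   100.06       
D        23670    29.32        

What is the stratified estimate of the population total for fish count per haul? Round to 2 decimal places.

Population total = Σ Nₕ·x̄ₕ (each stratum's size times its mean).
86288·10.76 + 22625·92.27 + 19366·100.06 + 23670·29.32 = 928458.88 + 2087608.75 + 1937761.96 + 694004.4 = 5647833.99.

5647833.99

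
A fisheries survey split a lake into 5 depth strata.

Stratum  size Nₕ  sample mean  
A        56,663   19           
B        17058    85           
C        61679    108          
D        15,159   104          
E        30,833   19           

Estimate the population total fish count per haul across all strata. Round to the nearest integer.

11350222

Population total = Σ Nₕ·x̄ₕ (each stratum's size times its mean).
56663·19 + 17058·85 + 61679·108 + 15159·104 + 30833·19 = 1076597 + 1449930 + 6661332 + 1576536 + 585827 = 11350222.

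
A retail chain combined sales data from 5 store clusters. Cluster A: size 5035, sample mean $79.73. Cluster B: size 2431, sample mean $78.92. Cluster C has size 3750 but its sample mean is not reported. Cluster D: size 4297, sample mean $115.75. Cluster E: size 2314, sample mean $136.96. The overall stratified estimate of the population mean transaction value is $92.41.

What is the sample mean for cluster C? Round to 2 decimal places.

63.95

N = 5035 + 2431 + 3750 + 4297 + 2314 = 17827.
Overall total = μ·N = 92.41·17827 = 1647393.07.
Subtract the known strata: 5035·79.73 + 2431·78.92 + 4297·115.75 + 2314·136.96 = 1407598.26.
Remaining total for cluster C: 1647393.07 − 1407598.26 = 239794.81.
Divide by its size: 239794.81 / 3750 = 63.9453... → 63.95.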